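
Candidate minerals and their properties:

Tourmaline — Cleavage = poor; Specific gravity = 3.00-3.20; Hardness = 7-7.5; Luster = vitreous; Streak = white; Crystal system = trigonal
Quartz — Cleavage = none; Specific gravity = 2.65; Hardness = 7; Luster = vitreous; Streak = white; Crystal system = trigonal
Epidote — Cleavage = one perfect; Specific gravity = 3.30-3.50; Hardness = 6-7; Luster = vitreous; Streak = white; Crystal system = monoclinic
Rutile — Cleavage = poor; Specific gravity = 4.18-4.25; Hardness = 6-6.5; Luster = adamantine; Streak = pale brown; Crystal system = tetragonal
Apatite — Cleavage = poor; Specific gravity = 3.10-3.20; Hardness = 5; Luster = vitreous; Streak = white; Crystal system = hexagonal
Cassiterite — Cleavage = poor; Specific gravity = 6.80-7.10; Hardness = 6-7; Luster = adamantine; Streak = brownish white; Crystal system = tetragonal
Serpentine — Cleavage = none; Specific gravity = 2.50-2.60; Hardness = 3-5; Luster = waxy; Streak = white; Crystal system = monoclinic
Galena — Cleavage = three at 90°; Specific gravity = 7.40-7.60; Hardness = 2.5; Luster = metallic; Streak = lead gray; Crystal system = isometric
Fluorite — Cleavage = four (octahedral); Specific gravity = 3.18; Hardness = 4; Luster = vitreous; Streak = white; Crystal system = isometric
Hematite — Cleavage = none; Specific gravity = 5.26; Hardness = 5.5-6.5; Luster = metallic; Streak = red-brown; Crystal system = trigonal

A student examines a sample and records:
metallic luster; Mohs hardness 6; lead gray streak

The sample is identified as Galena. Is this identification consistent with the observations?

Inconsistent

Metallic luster — consistent with Galena (metallic luster).
Mohs hardness 6 — Galena has hardness 2.5; which does not match.
Lead gray streak — consistent with Galena (lead gray streak).
Hardness alone is enough to reject Galena.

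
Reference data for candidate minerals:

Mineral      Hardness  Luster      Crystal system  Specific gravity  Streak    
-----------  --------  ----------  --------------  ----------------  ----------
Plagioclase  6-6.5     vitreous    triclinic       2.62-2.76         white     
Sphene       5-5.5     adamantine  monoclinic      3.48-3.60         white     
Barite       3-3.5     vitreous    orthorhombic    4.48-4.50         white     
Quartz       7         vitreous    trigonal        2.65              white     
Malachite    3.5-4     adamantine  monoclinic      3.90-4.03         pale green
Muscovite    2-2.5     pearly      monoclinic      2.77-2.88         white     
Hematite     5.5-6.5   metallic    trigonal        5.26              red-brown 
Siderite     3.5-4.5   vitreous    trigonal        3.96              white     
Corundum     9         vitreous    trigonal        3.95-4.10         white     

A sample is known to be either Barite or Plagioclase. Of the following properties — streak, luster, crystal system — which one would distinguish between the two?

crystal system

Streak: both white — shared.
Luster: both vitreous — shared.
Crystal system: Barite orthorhombic, Plagioclase triclinic — different.
Of the listed properties, crystal system is the one that separates them.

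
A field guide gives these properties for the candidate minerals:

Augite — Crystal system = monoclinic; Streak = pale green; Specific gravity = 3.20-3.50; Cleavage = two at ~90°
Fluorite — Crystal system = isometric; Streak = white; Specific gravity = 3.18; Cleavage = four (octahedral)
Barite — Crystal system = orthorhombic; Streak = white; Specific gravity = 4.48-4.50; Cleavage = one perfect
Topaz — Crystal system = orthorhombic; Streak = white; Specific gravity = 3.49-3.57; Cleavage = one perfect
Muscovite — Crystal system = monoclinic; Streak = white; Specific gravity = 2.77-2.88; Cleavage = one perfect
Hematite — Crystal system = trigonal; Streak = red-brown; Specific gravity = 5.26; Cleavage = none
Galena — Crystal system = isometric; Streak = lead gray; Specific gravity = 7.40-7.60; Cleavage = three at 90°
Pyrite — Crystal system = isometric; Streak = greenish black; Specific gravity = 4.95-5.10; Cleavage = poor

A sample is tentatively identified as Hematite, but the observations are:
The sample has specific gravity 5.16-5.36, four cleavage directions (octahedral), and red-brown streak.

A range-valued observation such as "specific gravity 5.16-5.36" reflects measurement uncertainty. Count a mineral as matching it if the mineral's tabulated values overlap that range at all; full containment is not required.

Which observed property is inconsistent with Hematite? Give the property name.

Specific gravity 5.16-5.36: Hematite has SG 5.26 — matches.
Four cleavage directions (octahedral): Hematite has cleavage none — outside the reference range.
Red-brown streak: Hematite has red-brown streak — matches.
Everything matches except the cleavage.

cleavage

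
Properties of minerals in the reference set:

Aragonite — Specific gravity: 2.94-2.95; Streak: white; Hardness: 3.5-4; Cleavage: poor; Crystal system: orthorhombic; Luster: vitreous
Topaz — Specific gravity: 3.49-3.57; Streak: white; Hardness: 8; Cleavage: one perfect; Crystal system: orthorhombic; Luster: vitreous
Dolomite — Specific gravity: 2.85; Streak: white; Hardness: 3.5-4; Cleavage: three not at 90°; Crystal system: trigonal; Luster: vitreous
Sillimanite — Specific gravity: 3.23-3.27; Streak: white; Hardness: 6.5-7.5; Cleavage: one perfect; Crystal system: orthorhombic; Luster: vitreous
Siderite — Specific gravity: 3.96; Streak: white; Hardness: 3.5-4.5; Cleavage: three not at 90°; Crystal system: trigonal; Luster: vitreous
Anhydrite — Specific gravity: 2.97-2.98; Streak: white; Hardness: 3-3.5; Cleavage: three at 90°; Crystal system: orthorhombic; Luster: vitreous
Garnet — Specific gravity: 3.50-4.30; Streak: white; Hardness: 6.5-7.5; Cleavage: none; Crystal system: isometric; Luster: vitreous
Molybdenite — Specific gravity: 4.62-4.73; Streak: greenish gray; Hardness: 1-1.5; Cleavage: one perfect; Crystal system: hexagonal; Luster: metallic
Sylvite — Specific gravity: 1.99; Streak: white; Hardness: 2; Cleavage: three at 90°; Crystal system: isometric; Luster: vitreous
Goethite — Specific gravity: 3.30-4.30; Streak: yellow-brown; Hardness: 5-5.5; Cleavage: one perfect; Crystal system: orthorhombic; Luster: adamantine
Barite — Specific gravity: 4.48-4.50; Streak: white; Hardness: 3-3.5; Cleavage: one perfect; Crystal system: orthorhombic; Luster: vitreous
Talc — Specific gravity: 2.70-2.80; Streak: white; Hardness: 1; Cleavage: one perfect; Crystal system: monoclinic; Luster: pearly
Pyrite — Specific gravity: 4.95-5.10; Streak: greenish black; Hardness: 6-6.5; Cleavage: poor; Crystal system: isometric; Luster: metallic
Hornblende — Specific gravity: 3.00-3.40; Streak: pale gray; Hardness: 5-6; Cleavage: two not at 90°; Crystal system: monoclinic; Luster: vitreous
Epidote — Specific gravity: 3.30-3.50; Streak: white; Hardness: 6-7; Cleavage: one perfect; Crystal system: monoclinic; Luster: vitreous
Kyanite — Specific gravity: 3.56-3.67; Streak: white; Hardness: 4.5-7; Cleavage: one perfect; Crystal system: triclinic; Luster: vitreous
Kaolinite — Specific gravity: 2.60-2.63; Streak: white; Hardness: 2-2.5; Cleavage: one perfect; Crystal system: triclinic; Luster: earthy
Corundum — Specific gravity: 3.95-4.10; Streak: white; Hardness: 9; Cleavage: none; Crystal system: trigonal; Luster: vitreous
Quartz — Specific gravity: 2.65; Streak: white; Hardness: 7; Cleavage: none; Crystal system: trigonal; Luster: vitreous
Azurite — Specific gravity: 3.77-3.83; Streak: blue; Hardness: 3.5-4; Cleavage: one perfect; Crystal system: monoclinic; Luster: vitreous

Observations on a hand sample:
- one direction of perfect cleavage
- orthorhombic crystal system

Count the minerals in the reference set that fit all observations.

One direction of perfect cleavage — narrows the field to Topaz, Sillimanite, Molybdenite, Goethite, Barite, Talc, Epidote, Kyanite, Kaolinite, Azurite.
Orthorhombic crystal system — Topaz, Sillimanite, Goethite, Barite remain.
The minerals that satisfy all observations are Barite, Goethite, Sillimanite, Topaz.
That is 4 minerals.

4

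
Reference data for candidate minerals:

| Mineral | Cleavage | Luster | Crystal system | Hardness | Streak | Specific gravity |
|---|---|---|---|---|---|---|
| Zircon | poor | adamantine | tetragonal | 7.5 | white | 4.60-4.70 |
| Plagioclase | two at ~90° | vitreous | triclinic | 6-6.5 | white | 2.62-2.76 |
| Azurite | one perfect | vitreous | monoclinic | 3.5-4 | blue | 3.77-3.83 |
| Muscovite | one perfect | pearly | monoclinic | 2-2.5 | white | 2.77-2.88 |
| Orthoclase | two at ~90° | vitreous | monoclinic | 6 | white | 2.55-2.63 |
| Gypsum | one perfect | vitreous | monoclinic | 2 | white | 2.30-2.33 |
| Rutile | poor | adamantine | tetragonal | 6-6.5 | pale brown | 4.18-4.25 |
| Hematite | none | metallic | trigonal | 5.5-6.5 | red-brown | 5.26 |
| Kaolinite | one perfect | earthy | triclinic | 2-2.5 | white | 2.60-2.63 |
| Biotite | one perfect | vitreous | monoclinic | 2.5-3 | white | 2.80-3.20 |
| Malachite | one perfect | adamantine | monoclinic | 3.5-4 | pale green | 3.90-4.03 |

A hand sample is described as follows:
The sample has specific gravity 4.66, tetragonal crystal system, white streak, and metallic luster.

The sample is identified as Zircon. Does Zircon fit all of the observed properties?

No

Specific gravity 4.66 — consistent with Zircon (SG 4.60-4.70).
Tetragonal crystal system — consistent with Zircon (tetragonal system).
White streak — consistent with Zircon (white streak).
Metallic luster — Zircon has adamantine luster; inconsistent.
Luster alone is enough to reject Zircon.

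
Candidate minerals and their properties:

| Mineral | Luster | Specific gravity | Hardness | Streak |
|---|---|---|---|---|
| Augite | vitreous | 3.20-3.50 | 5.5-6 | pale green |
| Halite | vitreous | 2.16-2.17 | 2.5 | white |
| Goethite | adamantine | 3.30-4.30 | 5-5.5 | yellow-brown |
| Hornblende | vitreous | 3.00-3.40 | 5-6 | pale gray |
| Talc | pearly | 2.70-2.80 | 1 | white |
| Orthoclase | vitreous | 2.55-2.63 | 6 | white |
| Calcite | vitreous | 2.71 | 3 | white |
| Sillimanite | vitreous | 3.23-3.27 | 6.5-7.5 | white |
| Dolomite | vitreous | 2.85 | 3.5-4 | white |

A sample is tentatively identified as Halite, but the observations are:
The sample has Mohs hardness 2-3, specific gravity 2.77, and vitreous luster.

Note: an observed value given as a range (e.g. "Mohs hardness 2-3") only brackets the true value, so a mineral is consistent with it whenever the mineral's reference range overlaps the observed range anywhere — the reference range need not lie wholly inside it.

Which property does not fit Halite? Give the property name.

specific gravity

Mohs hardness 2-3: Halite has hardness 2.5 — matches.
Specific gravity 2.77: Halite has SG 2.16-2.17 — does not match.
Vitreous luster: Halite has vitreous luster — matches.
Only the specific gravity is inconsistent.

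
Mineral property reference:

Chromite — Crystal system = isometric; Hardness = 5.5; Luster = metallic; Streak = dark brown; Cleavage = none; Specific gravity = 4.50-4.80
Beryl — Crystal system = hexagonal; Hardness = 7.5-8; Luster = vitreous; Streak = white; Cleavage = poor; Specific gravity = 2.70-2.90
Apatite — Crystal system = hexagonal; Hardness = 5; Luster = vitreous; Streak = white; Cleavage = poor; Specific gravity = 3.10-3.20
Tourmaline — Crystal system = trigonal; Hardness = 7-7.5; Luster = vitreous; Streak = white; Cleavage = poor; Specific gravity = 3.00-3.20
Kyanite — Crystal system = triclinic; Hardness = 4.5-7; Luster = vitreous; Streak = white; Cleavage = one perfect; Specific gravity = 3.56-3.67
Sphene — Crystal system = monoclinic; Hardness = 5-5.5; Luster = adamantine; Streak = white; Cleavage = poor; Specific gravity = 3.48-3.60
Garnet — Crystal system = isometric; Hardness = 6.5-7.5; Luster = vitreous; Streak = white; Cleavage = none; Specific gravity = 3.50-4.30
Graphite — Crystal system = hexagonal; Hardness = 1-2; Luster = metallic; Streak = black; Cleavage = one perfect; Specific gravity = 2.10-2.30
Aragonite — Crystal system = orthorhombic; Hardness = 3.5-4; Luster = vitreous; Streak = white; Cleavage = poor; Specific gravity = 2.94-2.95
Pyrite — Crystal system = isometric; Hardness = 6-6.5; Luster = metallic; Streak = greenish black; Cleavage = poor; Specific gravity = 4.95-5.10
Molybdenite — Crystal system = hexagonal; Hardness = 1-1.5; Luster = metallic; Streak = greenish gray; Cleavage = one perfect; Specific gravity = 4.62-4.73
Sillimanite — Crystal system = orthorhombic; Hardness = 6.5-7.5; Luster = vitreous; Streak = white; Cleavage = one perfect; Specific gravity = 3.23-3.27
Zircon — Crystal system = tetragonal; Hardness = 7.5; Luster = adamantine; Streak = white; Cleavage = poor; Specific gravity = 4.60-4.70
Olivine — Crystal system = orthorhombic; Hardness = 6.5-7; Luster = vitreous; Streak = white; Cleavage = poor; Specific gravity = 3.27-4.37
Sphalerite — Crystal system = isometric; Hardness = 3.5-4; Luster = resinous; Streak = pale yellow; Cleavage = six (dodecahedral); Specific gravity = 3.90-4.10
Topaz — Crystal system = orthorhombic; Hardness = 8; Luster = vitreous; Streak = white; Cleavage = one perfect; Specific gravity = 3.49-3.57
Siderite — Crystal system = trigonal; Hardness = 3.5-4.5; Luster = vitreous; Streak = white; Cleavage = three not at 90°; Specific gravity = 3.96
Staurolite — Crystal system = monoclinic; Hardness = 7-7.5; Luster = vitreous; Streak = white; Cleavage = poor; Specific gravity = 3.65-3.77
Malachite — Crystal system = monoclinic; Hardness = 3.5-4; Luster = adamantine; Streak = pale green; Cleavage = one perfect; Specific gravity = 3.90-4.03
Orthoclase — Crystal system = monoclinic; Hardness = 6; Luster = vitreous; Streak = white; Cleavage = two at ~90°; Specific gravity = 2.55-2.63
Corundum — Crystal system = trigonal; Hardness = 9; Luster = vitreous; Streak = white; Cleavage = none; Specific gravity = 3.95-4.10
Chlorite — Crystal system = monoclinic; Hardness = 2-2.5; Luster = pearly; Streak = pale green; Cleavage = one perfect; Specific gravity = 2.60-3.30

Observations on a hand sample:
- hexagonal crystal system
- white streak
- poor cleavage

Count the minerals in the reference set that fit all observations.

2

Hexagonal crystal system — Beryl, Apatite, Graphite, Molybdenite remain.
White streak eliminates Graphite, Molybdenite.
Poor cleavage — no further eliminations.
Consistent with every observation: Apatite, Beryl.
That is 2 minerals.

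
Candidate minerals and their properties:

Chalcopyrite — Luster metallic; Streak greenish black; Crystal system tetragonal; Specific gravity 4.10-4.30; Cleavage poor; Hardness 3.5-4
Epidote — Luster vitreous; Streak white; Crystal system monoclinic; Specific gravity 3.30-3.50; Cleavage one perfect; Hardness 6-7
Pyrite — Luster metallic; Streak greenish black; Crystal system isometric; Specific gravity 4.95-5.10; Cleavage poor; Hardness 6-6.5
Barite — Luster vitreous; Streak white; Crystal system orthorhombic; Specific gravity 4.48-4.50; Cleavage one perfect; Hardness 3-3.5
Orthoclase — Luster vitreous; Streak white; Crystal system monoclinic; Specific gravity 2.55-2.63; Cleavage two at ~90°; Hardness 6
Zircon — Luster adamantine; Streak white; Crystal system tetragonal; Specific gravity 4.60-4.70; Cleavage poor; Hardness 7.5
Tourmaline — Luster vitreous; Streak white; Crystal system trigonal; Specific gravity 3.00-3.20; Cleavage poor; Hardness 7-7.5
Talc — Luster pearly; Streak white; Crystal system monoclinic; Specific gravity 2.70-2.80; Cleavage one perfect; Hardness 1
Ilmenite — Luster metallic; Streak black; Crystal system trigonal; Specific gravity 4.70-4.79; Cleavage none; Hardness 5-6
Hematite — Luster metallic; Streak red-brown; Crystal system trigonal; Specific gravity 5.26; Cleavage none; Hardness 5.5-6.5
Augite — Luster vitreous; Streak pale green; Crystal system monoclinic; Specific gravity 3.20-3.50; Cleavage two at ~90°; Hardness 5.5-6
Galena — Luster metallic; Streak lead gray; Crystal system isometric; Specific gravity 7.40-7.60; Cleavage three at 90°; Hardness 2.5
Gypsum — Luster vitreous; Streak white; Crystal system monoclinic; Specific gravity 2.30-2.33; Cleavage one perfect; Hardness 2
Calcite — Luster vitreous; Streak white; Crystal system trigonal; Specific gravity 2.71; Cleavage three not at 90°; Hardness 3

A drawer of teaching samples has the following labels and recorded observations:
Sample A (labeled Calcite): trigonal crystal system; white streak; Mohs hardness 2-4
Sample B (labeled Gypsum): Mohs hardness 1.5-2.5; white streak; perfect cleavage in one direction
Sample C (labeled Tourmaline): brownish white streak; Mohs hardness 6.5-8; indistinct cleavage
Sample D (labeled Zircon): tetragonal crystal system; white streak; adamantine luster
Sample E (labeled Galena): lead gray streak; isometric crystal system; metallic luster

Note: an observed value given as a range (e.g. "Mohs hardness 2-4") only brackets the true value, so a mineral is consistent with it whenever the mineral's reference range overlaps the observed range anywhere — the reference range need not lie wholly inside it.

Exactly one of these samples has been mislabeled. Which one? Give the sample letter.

Sample A: nothing contradicts Calcite.
Sample B: nothing contradicts Gypsum.
Sample C: Tourmaline has white streak, but the record shows brownish white streak — this label is wrong.
Sample D: nothing contradicts Zircon.
Sample E: nothing contradicts Galena.
The mislabeled specimen is C.

C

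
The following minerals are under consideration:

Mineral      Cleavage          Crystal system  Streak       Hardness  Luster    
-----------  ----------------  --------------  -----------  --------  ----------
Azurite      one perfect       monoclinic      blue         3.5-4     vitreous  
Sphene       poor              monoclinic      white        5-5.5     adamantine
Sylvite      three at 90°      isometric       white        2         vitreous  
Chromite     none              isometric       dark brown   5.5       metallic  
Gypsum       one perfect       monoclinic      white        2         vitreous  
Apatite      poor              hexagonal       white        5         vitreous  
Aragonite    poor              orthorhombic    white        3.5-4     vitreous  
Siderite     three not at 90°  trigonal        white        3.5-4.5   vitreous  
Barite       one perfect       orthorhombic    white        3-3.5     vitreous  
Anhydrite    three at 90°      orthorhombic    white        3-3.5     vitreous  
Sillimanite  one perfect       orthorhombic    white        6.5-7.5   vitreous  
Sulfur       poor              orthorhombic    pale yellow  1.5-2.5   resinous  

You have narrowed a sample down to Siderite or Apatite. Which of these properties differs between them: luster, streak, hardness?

Luster: both vitreous — no difference.
Streak: both white — no difference.
Hardness: Siderite 3.5-4.5, Apatite 5 — distinct.
Of the listed properties, hardness is the one that separates them.

hardness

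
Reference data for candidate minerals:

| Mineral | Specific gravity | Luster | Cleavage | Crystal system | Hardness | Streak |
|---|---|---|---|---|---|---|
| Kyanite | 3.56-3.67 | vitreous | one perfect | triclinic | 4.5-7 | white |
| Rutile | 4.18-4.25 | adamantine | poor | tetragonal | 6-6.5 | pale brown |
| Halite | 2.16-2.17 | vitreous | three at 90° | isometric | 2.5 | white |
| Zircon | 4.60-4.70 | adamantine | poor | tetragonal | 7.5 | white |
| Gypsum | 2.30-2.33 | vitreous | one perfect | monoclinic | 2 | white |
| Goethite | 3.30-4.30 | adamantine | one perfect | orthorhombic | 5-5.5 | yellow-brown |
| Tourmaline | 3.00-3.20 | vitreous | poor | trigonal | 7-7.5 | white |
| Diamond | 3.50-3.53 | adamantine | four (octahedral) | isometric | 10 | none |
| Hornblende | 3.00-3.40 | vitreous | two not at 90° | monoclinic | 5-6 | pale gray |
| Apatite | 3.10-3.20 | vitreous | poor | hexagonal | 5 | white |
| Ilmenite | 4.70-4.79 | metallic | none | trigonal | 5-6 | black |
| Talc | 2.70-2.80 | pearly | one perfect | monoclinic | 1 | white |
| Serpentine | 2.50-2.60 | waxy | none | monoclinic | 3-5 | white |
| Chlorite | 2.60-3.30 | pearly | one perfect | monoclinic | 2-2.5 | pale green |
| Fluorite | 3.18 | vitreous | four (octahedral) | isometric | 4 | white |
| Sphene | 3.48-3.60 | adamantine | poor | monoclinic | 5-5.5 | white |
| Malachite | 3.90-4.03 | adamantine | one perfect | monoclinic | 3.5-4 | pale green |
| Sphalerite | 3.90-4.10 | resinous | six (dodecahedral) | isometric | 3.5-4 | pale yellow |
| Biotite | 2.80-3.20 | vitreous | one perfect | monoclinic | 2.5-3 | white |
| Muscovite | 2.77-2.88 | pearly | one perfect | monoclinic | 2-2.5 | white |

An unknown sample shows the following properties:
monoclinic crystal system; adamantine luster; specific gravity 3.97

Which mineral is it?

Monoclinic crystal system — only Gypsum, Hornblende, Talc, Serpentine, Chlorite, Sphene, Malachite, Biotite, Muscovite remain.
Adamantine luster — only Sphene, Malachite remain.
Specific gravity 3.97 excludes Sphene.
Only Malachite satisfies all observations.

Malachite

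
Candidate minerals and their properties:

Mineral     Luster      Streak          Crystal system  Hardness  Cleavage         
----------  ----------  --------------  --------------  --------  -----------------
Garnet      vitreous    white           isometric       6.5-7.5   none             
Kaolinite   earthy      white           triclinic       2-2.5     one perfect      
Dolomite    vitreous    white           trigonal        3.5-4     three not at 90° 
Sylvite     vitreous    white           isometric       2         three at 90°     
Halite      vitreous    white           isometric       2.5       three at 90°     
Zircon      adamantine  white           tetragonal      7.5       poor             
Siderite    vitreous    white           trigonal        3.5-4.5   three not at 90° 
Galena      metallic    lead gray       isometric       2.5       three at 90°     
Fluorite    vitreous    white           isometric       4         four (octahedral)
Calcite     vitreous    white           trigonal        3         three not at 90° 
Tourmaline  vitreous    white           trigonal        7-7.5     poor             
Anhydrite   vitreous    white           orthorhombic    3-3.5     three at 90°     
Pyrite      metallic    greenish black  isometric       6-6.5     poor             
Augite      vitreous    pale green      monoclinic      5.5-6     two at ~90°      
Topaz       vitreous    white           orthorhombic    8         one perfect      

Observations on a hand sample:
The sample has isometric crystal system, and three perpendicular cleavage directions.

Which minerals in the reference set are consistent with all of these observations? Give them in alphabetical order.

Isometric crystal system: narrows the field to Garnet, Sylvite, Halite, Galena, Fluorite, Pyrite.
Three perpendicular cleavage directions eliminates Garnet, Fluorite, Pyrite.
Remaining candidates: Galena, Halite, Sylvite.

Galena, Halite, Sylvite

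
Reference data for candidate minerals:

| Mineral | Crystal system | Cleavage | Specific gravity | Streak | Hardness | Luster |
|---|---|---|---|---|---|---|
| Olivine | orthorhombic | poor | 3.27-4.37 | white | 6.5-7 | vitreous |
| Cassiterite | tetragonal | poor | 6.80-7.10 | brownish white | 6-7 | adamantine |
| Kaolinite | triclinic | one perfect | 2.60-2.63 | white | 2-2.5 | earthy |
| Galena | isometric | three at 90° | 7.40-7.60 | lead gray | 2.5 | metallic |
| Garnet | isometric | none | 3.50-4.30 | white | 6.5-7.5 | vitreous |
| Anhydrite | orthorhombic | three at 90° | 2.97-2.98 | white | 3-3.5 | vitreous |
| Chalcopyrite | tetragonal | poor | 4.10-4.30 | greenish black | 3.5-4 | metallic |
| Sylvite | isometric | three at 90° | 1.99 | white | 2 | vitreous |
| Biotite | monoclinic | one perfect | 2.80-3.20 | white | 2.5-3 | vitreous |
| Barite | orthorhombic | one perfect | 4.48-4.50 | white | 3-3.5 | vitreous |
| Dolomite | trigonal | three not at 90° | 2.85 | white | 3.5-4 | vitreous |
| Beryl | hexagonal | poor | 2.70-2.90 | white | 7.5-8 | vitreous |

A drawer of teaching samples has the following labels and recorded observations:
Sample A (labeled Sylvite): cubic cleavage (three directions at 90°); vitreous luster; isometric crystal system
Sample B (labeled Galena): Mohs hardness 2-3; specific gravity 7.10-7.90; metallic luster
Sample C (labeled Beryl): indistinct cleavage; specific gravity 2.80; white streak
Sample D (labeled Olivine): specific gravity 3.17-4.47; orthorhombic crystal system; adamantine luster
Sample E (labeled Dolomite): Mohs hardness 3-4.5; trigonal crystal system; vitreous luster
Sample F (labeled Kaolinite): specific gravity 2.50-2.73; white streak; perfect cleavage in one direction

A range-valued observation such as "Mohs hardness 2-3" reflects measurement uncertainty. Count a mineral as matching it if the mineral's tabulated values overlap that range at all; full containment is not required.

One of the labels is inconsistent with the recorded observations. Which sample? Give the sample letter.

Sample A: all recorded properties match Sylvite.
Sample B: all recorded properties match Galena.
Sample C: all recorded properties match Beryl.
Sample D: Olivine has vitreous luster, but the record shows adamantine luster — this label is wrong.
Sample E: all recorded properties match Dolomite.
Sample F: all recorded properties match Kaolinite.
Only sample D is inconsistent with its label.

D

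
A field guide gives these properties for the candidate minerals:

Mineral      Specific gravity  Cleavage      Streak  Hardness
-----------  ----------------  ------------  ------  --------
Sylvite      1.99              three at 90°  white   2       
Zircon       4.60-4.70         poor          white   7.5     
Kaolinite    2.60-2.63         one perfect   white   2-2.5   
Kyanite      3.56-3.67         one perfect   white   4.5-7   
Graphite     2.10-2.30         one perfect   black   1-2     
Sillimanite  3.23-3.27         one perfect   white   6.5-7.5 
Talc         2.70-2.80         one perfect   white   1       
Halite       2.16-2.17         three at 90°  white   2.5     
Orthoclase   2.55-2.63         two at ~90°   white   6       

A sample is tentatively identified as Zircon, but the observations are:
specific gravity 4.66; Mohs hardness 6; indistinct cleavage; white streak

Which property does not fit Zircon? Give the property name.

Specific gravity 4.66: Zircon has SG 4.60-4.70 — agrees.
Mohs hardness 6: Zircon has hardness 7.5 — does not match.
Indistinct cleavage: Zircon has cleavage poor — agrees.
White streak: Zircon has white streak — agrees.
Everything matches except the hardness.

hardness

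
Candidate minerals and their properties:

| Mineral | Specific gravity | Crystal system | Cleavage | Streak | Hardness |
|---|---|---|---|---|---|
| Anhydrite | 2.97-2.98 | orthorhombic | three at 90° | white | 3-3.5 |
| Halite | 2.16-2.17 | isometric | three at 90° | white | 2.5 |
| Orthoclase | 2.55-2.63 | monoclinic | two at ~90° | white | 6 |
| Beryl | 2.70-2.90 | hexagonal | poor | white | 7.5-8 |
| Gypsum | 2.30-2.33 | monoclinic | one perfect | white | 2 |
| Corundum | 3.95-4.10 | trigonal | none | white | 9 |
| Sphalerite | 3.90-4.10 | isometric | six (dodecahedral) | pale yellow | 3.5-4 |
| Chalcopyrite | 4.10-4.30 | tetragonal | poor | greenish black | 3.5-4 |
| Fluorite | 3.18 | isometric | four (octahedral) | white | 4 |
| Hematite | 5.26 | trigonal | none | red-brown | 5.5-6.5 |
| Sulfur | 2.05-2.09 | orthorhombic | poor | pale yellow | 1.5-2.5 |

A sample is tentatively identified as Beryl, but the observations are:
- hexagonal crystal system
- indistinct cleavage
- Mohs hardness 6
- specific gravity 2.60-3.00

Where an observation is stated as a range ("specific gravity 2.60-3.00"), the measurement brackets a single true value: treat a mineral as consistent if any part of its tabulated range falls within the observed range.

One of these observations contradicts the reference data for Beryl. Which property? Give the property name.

Hexagonal crystal system: Beryl has hexagonal system — agrees.
Indistinct cleavage: Beryl has cleavage poor — agrees.
Mohs hardness 6: Beryl has hardness 7.5-8 — does not match.
Specific gravity 2.60-3.00: Beryl has SG 2.70-2.90 — agrees.
The hardness is the one property that does not fit.

hardness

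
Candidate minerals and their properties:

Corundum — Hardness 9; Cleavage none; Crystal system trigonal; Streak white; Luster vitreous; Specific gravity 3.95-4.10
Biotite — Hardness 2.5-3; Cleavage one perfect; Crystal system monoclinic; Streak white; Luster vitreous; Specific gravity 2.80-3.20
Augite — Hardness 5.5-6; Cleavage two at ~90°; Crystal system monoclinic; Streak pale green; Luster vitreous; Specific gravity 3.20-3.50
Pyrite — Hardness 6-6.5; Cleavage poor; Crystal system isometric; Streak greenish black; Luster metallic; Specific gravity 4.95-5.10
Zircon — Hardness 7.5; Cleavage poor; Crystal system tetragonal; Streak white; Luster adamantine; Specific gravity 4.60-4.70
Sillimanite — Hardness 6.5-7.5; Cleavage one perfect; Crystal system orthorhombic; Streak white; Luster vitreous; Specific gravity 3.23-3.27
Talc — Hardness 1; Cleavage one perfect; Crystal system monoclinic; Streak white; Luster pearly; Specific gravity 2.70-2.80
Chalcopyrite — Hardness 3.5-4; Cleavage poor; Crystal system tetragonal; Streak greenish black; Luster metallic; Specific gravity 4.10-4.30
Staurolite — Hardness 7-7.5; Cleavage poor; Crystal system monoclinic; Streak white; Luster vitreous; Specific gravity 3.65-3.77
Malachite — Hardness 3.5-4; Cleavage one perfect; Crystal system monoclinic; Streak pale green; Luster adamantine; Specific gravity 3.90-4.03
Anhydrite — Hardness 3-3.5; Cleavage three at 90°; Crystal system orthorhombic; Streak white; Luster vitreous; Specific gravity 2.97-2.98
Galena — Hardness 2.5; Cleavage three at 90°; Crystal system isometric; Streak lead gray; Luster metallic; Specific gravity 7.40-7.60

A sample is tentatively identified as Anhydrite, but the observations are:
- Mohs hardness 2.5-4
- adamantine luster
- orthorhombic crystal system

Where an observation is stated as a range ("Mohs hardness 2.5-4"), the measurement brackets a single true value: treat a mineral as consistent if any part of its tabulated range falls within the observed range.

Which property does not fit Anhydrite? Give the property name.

Mohs hardness 2.5-4: Anhydrite has hardness 3-3.5 — agrees.
Adamantine luster: Anhydrite has vitreous luster — outside the reference range.
Orthorhombic crystal system: Anhydrite has orthorhombic system — agrees.
Everything matches except the luster.

luster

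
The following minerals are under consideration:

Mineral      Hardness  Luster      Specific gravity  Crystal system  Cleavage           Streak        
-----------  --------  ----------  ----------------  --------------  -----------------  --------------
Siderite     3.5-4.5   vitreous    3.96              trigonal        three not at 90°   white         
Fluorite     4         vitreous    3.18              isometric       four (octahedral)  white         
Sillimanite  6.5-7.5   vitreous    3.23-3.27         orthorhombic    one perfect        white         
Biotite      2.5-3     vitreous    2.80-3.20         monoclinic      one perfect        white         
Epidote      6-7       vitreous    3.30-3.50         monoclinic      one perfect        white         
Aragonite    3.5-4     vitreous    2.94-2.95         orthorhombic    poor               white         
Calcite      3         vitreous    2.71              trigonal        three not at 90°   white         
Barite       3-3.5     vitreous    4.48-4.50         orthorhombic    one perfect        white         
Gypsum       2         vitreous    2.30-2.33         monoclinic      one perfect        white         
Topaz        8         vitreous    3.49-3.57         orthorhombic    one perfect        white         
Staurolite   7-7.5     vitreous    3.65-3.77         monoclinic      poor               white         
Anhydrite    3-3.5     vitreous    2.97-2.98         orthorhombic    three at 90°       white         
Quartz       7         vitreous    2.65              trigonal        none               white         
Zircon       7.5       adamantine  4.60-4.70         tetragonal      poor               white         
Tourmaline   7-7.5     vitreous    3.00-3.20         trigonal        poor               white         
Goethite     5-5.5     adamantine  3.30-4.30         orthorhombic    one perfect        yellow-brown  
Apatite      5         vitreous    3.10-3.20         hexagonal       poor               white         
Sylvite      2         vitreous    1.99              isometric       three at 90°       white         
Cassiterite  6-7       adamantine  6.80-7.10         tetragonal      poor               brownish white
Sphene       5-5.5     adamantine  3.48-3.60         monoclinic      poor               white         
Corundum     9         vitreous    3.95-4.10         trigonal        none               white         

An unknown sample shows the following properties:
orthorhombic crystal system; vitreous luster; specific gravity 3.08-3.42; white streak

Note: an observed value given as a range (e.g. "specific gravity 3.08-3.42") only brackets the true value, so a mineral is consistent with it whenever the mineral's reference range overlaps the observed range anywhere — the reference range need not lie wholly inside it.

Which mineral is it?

Orthorhombic crystal system: only Sillimanite, Aragonite, Barite, Topaz, Anhydrite, Goethite remain.
Vitreous luster eliminates Goethite.
Specific gravity 3.08-3.42: narrows the field to Sillimanite.
White streak: no further eliminations.
The only mineral consistent with every observation is Sillimanite.

Sillimanite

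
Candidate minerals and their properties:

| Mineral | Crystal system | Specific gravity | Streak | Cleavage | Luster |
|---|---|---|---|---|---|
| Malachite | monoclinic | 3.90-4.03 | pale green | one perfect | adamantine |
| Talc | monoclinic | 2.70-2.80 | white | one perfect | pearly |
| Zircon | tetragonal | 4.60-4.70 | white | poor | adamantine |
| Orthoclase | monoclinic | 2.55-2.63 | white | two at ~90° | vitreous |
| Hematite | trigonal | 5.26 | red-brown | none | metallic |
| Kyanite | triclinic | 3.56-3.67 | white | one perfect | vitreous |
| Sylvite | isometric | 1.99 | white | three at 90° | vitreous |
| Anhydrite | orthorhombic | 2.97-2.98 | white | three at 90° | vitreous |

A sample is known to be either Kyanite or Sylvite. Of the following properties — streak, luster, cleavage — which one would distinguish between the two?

cleavage

Streak: both white — no difference.
Luster: both vitreous — no difference.
Cleavage: Kyanite one perfect, Sylvite three at 90° — different.
Only cleavage differs between Kyanite and Sylvite among the listed tests.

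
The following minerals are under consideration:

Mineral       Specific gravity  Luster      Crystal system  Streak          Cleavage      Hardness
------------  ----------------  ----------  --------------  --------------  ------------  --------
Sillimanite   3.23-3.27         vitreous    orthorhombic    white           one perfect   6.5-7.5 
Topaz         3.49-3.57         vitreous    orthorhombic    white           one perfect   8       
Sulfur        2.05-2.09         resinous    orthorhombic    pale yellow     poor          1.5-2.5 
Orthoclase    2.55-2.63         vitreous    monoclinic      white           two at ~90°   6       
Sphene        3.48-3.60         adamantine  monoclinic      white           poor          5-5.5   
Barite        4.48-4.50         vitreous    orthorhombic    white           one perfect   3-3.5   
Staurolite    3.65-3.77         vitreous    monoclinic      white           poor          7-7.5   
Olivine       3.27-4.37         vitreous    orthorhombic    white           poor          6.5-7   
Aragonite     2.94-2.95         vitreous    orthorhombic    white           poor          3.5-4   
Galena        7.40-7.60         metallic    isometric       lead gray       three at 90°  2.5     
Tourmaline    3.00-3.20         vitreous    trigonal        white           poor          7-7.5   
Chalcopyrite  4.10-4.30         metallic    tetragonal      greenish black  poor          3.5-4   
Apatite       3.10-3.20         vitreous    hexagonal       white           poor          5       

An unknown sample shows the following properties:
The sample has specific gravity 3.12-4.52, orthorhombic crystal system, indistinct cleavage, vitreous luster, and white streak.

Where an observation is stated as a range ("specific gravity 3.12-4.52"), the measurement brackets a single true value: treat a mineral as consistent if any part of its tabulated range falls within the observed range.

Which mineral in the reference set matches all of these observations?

Olivine

Specific gravity 3.12-4.52 rules out Sulfur, Orthoclase, Aragonite, Galena.
Orthorhombic crystal system — only Sillimanite, Topaz, Barite, Olivine remain.
Indistinct cleavage — only Olivine remains.
Vitreous luster — consistent with all remaining minerals.
White streak — every remaining candidate is consistent.
Only Olivine satisfies all observations.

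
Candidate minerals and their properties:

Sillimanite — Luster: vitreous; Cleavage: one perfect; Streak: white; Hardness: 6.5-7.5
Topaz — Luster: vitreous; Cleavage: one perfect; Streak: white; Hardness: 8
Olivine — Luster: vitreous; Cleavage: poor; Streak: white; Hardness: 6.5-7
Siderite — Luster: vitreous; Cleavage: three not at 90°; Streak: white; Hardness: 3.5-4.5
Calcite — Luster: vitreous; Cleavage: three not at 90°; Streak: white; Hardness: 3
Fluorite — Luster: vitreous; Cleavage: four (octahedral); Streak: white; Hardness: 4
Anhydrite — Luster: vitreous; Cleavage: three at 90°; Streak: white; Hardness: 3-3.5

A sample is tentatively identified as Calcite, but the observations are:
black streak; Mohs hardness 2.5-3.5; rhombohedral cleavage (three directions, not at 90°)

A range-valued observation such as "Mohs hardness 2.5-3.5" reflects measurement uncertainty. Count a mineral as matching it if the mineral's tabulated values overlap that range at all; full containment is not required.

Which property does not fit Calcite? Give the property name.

Black streak: Calcite has white streak — inconsistent.
Mohs hardness 2.5-3.5: Calcite has hardness 3 — consistent.
Rhombohedral cleavage (three directions, not at 90°): Calcite has cleavage three not at 90° — consistent.
Only the streak is inconsistent.

streak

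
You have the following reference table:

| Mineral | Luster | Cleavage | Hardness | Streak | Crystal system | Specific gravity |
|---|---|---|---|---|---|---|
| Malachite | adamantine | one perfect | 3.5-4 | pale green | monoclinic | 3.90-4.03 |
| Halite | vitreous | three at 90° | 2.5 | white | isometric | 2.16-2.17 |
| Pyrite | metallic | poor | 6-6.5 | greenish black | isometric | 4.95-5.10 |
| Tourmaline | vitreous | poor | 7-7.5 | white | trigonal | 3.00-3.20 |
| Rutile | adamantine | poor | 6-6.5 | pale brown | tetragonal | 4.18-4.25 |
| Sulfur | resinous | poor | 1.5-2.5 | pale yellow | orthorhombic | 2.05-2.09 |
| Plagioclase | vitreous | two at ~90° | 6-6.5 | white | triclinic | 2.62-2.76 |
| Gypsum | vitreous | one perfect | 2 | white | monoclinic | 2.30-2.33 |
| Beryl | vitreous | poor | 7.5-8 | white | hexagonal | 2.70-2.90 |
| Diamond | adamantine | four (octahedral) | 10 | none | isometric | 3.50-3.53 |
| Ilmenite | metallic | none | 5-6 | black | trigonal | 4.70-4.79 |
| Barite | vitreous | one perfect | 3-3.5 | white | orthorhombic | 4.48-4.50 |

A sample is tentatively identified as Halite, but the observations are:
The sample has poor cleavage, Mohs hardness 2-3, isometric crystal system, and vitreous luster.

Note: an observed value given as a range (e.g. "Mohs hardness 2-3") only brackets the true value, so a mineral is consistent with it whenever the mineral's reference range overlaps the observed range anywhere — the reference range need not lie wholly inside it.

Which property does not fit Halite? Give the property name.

cleavage

Poor cleavage: Halite has cleavage three at 90° — does not match.
Mohs hardness 2-3: Halite has hardness 2.5 — within range.
Isometric crystal system: Halite has isometric system — within range.
Vitreous luster: Halite has vitreous luster — within range.
The cleavage is the one property that does not fit.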